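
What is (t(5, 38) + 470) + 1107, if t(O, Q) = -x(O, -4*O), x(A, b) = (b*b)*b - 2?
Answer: 9579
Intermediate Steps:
x(A, b) = -2 + b³ (x(A, b) = b²*b - 2 = b³ - 2 = -2 + b³)
t(O, Q) = 2 + 64*O³ (t(O, Q) = -(-2 + (-4*O)³) = -(-2 - 64*O³) = 2 + 64*O³)
(t(5, 38) + 470) + 1107 = ((2 + 64*5³) + 470) + 1107 = ((2 + 64*125) + 470) + 1107 = ((2 + 8000) + 470) + 1107 = (8002 + 470) + 1107 = 8472 + 1107 = 9579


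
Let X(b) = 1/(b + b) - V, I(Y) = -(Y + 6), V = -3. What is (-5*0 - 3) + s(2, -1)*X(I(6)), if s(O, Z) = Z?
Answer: -143/24 ≈ -5.9583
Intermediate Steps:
I(Y) = -6 - Y (I(Y) = -(6 + Y) = -6 - Y)
X(b) = 3 + 1/(2*b) (X(b) = 1/(b + b) - 1*(-3) = 1/(2*b) + 3 = 3 + 1/(2*b))
(-5*0 - 3) + s(2, -1)*X(I(6)) = (-5*0 - 3) - (3 + 1/(2*(-6 - 1*6))) = (0 - 3) - (3 + 1/(2*(-6 - 6))) = -3 - (3 + (½)/(-12)) = -3 - (3 + (½)*(-1/12)) = -3 - (3 - 1/24) = -3 - 1*71/24 = -3 - 71/24 = -143/24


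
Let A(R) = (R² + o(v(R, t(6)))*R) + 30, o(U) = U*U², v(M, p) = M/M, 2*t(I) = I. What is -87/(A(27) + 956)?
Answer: -87/1742 ≈ -0.049943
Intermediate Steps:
t(I) = I/2
v(M, p) = 1
o(U) = U³
A(R) = 30 + R + R² (A(R) = (R² + 1³*R) + 30 = (R² + 1*R) + 30 = (R² + R) + 30 = (R + R²) + 30 = 30 + R + R²)
-87/(A(27) + 956) = -87/((30 + 27 + 27²) + 956) = -87/((30 + 27 + 729) + 956) = -87/(786 + 956) = -87/1742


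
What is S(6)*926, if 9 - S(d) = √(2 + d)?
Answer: 8334 - 1852*√2 ≈ 5714.9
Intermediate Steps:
S(d) = 9 - √(2 + d)
S(6)*926 = (9 - √(2 + 6))*926 = (9 - √8)*926 = (9 - 2*√2)*926 = 8334 - 1852*√2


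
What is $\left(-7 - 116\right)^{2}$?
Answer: $15129$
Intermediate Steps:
$\left(-7 - 116\right)^{2} = \left(-123\right)^{2} = 15129$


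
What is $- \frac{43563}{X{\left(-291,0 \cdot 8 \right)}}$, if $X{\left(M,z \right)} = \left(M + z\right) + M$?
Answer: $\frac{14521}{194} \approx 74.85$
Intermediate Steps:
$X{\left(M,z \right)} = z + 2 M$
$- \frac{43563}{X{\left(-291,0 \cdot 8 \right)}} = - \frac{43563}{0 \cdot 8 + 2 \left(-291\right)} = - \frac{43563}{0 - 582} = - \frac{43563}{-582} = \left(-43563\right) \left(- \frac{1}{582}\right) = \frac{14521}{194}$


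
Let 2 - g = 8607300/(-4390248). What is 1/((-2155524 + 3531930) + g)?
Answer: 365854/503565089707 ≈ 7.2653e-7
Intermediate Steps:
g = 1448983/365854 (g = 2 - 8607300/(-4390248) = 2 - 8607300*(-1)/4390248 = 2 - 1*(-717275/365854) = 2 + 717275/365854 = 1448983/365854 ≈ 3.9605)
1/((-2155524 + 3531930) + g) = 1/((-2155524 + 3531930) + 1448983/365854) = 1/(1376406 + 1448983/365854) = 1/(503565089707/365854) = 365854/503565089707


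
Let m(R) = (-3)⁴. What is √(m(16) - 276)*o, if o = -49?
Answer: -49*I*√195 ≈ -684.25*I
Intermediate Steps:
m(R) = 81
√(m(16) - 276)*o = √(81 - 276)*(-49) = √(-195)*(-49) = (I*√195)*(-49) = -49*I*√195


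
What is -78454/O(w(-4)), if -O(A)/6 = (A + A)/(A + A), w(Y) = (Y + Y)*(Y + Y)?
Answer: 39227/3 ≈ 13076.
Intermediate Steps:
w(Y) = 4*Y² (w(Y) = (2*Y)*(2*Y) = 4*Y²)
O(A) = -6 (O(A) = -6*(A + A)/(A + A) = -6*2*A/(2*A) = -6*2*A*1/(2*A) = -6*1 = -6)
-78454/O(w(-4)) = -78454/(-6) = -78454*(-⅙) = 39227/3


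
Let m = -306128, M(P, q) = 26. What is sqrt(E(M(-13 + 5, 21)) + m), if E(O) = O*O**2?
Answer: 2*I*sqrt(72138) ≈ 537.17*I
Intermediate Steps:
E(O) = O**3
sqrt(E(M(-13 + 5, 21)) + m) = sqrt(26**3 - 306128) = sqrt(17576 - 306128) = sqrt(-288552) = 2*I*sqrt(72138)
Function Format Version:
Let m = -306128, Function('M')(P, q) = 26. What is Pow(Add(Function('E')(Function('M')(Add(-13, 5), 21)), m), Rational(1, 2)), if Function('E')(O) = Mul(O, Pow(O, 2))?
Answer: Mul(2, I, Pow(72138, Rational(1, 2))) ≈ Mul(537.17, I)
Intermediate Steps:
Function('E')(O) = Pow(O, 3)
Pow(Add(Function('E')(Function('M')(Add(-13, 5), 21)), m), Rational(1, 2)) = Pow(Add(Pow(26, 3), -306128), Rational(1, 2)) = Pow(Add(17576, -306128), Rational(1, 2)) = Pow(-288552, Rational(1, 2)) = Mul(2, I, Pow(72138, Rational(1, 2)))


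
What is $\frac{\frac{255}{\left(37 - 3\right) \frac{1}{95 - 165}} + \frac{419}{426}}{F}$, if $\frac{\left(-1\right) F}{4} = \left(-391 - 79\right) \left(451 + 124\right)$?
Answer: $- \frac{223231}{460506000} \approx -0.00048475$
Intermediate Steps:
$F = 1081000$ ($F = - 4 \left(-391 - 79\right) \left(451 + 124\right) = - 4 \left(\left(-470\right) 575\right) = \left(-4\right) \left(-270250\right) = 1081000$)
$\frac{\frac{255}{\left(37 - 3\right) \frac{1}{95 - 165}} + \frac{419}{426}}{F} = \frac{\frac{255}{\left(37 - 3\right) \frac{1}{95 - 165}} + \frac{419}{426}}{1081000} = \left(\frac{255}{34 \frac{1}{-70}} + 419 \cdot \frac{1}{426}\right) \frac{1}{1081000} = \left(\frac{255}{34 \left(- \frac{1}{70}\right)} + \frac{419}{426}\right) \frac{1}{1081000} = \left(\frac{255}{- \frac{17}{35}} + \frac{419}{426}\right) \frac{1}{1081000} = \left(255 \left(- \frac{35}{17}\right) + \frac{419}{426}\right) \frac{1}{1081000} = \left(-525 + \frac{419}{426}\right) \frac{1}{1081000} = \left(- \frac{223231}{426}\right) \frac{1}{1081000} = - \frac{223231}{460506000}$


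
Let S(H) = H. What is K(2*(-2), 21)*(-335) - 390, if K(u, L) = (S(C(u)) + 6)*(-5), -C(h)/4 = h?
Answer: 36460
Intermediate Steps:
C(h) = -4*h
K(u, L) = -30 + 20*u (K(u, L) = (-4*u + 6)*(-5) = (6 - 4*u)*(-5) = -30 + 20*u)
K(2*(-2), 21)*(-335) - 390 = (-30 + 20*(2*(-2)))*(-335) - 390 = (-30 + 20*(-4))*(-335) - 390 = (-30 - 80)*(-335) - 390 = -110*(-335) - 390 = 36850 - 390 = 36460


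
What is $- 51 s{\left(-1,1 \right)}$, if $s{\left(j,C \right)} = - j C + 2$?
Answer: $-153$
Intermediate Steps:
$s{\left(j,C \right)} = 2 - C j$ ($s{\left(j,C \right)} = - C j + 2 = 2 - C j$)
$- 51 s{\left(-1,1 \right)} = - 51 \left(2 - 1 \left(-1\right)\right) = - 51 \left(2 + 1\right) = \left(-51\right) 3 = -153$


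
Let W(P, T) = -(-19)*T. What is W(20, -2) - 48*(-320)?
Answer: 15322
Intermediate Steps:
W(P, T) = 19*T
W(20, -2) - 48*(-320) = 19*(-2) - 48*(-320) = -38 + 15360 = 15322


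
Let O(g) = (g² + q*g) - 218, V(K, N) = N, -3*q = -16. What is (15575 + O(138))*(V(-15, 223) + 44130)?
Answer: 1558431361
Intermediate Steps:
q = 16/3 (q = -⅓*(-16) = 16/3 ≈ 5.3333)
O(g) = -218 + g² + 16*g/3 (O(g) = (g² + 16*g/3) - 218 = -218 + g² + 16*g/3)
(15575 + O(138))*(V(-15, 223) + 44130) = (15575 + (-218 + 138² + (16/3)*138))*(223 + 44130) = (15575 + (-218 + 19044 + 736))*44353 = (15575 + 19562)*44353 = 35137*44353 = 1558431361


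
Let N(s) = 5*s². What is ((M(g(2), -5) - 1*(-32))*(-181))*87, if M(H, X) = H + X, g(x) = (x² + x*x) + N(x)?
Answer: -866085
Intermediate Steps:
g(x) = 7*x² (g(x) = (x² + x*x) + 5*x² = (x² + x²) + 5*x² = 2*x² + 5*x² = 7*x²)
((M(g(2), -5) - 1*(-32))*(-181))*87 = (((7*2² - 5) - 1*(-32))*(-181))*87 = (((7*4 - 5) + 32)*(-181))*87 = (((28 - 5) + 32)*(-181))*87 = ((23 + 32)*(-181))*87 = (55*(-181))*87 = -9955*87 = -866085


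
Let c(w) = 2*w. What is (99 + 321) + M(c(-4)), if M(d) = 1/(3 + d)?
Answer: 2099/5 ≈ 419.80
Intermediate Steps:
(99 + 321) + M(c(-4)) = (99 + 321) + 1/(3 + 2*(-4)) = 420 + 1/(3 - 8) = 420 + 1/(-5) = 420 - ⅕ = 2099/5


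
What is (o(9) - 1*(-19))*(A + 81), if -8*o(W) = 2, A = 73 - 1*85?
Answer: 5175/4 ≈ 1293.8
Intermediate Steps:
A = -12 (A = 73 - 85 = -12)
o(W) = -1/4 (o(W) = -1/8*2 = -1/4)
(o(9) - 1*(-19))*(A + 81) = (-1/4 - 1*(-19))*(-12 + 81) = (-1/4 + 19)*69 = (75/4)*69 = 5175/4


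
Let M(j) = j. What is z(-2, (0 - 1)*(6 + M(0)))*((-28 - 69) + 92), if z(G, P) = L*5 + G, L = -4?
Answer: 110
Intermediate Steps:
z(G, P) = -20 + G (z(G, P) = -4*5 + G = -20 + G)
z(-2, (0 - 1)*(6 + M(0)))*((-28 - 69) + 92) = (-20 - 2)*((-28 - 69) + 92) = -22*(-97 + 92) = -22*(-5) = 110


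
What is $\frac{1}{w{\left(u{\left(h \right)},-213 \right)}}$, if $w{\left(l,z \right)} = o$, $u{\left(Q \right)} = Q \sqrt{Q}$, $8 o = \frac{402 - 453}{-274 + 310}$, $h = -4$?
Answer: $- \frac{96}{17} \approx -5.6471$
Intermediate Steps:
$o = - \frac{17}{96}$ ($o = \frac{\left(402 - 453\right) \frac{1}{-274 + 310}}{8} = \frac{\left(-51\right) \frac{1}{36}}{8} = \frac{1}{8} \left(- \frac{17}{12}\right) = - \frac{17}{96} \approx -0.17708$)
$u{\left(Q \right)} = Q^{\frac{3}{2}}$
$w{\left(l,z \right)} = - \frac{17}{96}$
$\frac{1}{w{\left(u{\left(h \right)},-213 \right)}} = \frac{1}{- \frac{17}{96}} = - \frac{96}{17}$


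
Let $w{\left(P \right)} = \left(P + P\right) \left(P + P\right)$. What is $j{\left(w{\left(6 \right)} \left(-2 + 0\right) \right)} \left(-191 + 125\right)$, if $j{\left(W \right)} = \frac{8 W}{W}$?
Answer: $-528$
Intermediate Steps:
$w{\left(P \right)} = 4 P^{2}$ ($w{\left(P \right)} = 2 P 2 P = 4 P^{2}$)
$j{\left(W \right)} = 8$
$j{\left(w{\left(6 \right)} \left(-2 + 0\right) \right)} \left(-191 + 125\right) = 8 \left(-191 + 125\right) = 8 \left(-66\right) = -528$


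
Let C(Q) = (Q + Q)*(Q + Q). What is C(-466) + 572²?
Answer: 1195808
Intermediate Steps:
C(Q) = 4*Q² (C(Q) = (2*Q)*(2*Q) = 4*Q²)
C(-466) + 572² = 4*(-466)² + 572² = 4*217156 + 327184 = 868624 + 327184 = 1195808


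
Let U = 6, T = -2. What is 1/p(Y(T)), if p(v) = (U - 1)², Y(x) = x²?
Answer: 1/25 ≈ 0.040000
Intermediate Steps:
p(v) = 25 (p(v) = (6 - 1)² = 5² = 25)
1/p(Y(T)) = 1/25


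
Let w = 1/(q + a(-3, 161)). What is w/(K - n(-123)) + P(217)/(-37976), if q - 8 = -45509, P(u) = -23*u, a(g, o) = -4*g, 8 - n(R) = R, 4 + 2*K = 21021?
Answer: 4712123781293/35854060429320 ≈ 0.13143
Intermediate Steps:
K = 21017/2 (K = -2 + (½)*21021 = -2 + 21021/2 = 21017/2 ≈ 10509.)
n(R) = 8 - R
q = -45501 (q = 8 - 45509 = -45501)
w = -1/45489 (w = 1/(-45501 - 4*(-3)) = 1/(-45501 + 12) = 1/(-45489) = -1/45489 ≈ -2.1983e-5)
w/(K - n(-123)) + P(217)/(-37976) = -1/(45489*(21017/2 - (8 - 1*(-123)))) - 23*217/(-37976) = -1/(45489*(21017/2 - (8 + 123))) - 4991*(-1/37976) = -1/(45489*(21017/2 - 1*131)) + 4991/37976 = -1/(45489*(21017/2 - 131)) + 4991/37976 = -1/(45489*20755/2) + 4991/37976 = -1/45489*2/20755 + 4991/37976 = -2/944124195 + 4991/37976 = 4712123781293/35854060429320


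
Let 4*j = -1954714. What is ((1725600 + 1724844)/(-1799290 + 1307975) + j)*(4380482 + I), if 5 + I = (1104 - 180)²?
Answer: -2513472877520263779/982630 ≈ -2.5579e+12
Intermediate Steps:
j = -977357/2 (j = (¼)*(-1954714) = -977357/2 ≈ -4.8868e+5)
I = 853771 (I = -5 + (1104 - 180)² = -5 + 924² = -5 + 853776 = 853771)
((1725600 + 1724844)/(-1799290 + 1307975) + j)*(4380482 + I) = ((1725600 + 1724844)/(-1799290 + 1307975) - 977357/2)*(4380482 + 853771) = (3450444/(-491315) - 977357/2)*5234253 = (3450444*(-1/491315) - 977357/2)*5234253 = (-3450444/491315 - 977357/2)*5234253 = -480197055343/982630*5234253 = -2513472877520263779/982630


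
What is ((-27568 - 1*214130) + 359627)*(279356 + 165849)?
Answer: 52502580445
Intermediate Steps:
((-27568 - 1*214130) + 359627)*(279356 + 165849) = ((-27568 - 214130) + 359627)*445205 = (-241698 + 359627)*445205 = 117929*445205 = 52502580445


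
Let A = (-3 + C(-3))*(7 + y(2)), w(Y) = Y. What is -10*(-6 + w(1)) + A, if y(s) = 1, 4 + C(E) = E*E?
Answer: 66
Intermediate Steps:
C(E) = -4 + E² (C(E) = -4 + E*E = -4 + E²)
A = 16 (A = (-3 + (-4 + (-3)²))*(7 + 1) = (-3 + (-4 + 9))*8 = (-3 + 5)*8 = 2*8 = 16)
-10*(-6 + w(1)) + A = -10*(-6 + 1) + 16 = -10*(-5) + 16 = 50 + 16 = 66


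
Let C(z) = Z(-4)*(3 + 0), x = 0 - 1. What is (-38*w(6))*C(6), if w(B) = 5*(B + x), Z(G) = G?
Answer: 11400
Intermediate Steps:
x = -1
w(B) = -5 + 5*B (w(B) = 5*(B - 1) = 5*(-1 + B) = -5 + 5*B)
C(z) = -12 (C(z) = -4*(3 + 0) = -4*3 = -12)
(-38*w(6))*C(6) = -38*(-5 + 5*6)*(-12) = -38*(-5 + 30)*(-12) = -38*25*(-12) = -950*(-12) = 11400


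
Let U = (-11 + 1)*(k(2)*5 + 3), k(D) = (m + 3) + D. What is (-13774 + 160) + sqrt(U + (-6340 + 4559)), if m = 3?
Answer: -13614 + I*sqrt(2211) ≈ -13614.0 + 47.021*I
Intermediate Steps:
k(D) = 6 + D (k(D) = (3 + 3) + D = 6 + D)
U = -430 (U = (-11 + 1)*((6 + 2)*5 + 3) = -10*(8*5 + 3) = -10*(40 + 3) = -10*43 = -430)
(-13774 + 160) + sqrt(U + (-6340 + 4559)) = (-13774 + 160) + sqrt(-430 + (-6340 + 4559)) = -13614 + sqrt(-430 - 1781) = -13614 + sqrt(-2211) = -13614 + I*sqrt(2211)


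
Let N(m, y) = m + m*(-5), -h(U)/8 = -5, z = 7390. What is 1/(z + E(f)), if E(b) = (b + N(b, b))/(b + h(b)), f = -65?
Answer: 5/36911 ≈ 0.00013546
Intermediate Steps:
h(U) = 40 (h(U) = -8*(-5) = 40)
N(m, y) = -4*m (N(m, y) = m - 5*m = -4*m)
E(b) = -3*b/(40 + b) (E(b) = (b - 4*b)/(b + 40) = (-3*b)/(40 + b) = -3*b/(40 + b))
1/(z + E(f)) = 1/(7390 - 3*(-65)/(40 - 65)) = 1/(7390 - 3*(-65)/(-25)) = 1/(7390 - 3*(-65)*(-1/25)) = 1/(7390 - 39/5) = 1/(36911/5) = 5/36911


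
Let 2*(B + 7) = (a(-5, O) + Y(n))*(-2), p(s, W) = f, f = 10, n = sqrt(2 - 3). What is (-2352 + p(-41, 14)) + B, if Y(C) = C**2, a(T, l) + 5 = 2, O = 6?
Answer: -2345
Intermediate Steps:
n = I (n = sqrt(-1) = I ≈ 1.0*I)
p(s, W) = 10
a(T, l) = -3 (a(T, l) = -5 + 2 = -3)
B = -3 (B = -7 + ((-3 + I**2)*(-2))/2 = -7 + ((-3 - 1)*(-2))/2 = -7 + (-4*(-2))/2 = -7 + (1/2)*8 = -7 + 4 = -3)
(-2352 + p(-41, 14)) + B = (-2352 + 10) - 3 = -2342 - 3 = -2345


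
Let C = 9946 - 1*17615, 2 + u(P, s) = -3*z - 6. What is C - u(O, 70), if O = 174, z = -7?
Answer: -7682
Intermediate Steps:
u(P, s) = 13 (u(P, s) = -2 + (-3*(-7) - 6) = -2 + (21 - 6) = -2 + 15 = 13)
C = -7669 (C = 9946 - 17615 = -7669)
C - u(O, 70) = -7669 - 1*13 = -7669 - 13 = -7682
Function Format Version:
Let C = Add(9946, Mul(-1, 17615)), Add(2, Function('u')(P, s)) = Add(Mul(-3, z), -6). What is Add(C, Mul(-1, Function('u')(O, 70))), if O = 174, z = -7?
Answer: -7682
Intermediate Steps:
Function('u')(P, s) = 13 (Function('u')(P, s) = Add(-2, Add(Mul(-3, -7), -6)) = Add(-2, Add(21, -6)) = Add(-2, 15) = 13)
C = -7669 (C = Add(9946, -17615) = -7669)
Add(C, Mul(-1, Function('u')(O, 70))) = Add(-7669, Mul(-1, 13)) = Add(-7669, -13) = -7682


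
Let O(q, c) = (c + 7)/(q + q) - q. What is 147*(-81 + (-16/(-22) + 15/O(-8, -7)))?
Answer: -1014153/88 ≈ -11524.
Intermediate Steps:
O(q, c) = -q + (7 + c)/(2*q) (O(q, c) = (7 + c)/((2*q)) - q = (7 + c)*(1/(2*q)) - q = (7 + c)/(2*q) - q = -q + (7 + c)/(2*q))
147*(-81 + (-16/(-22) + 15/O(-8, -7))) = 147*(-81 + (-16/(-22) + 15/(((1/2)*(7 - 7 - 2*(-8)**2)/(-8))))) = 147*(-81 + (-16*(-1/22) + 15/(((1/2)*(-1/8)*(7 - 7 - 2*64))))) = 147*(-81 + (8/11 + 15/(((1/2)*(-1/8)*(7 - 7 - 128))))) = 147*(-81 + (8/11 + 15/(((1/2)*(-1/8)*(-128))))) = 147*(-81 + (8/11 + 15/8)) = 147*(-81 + 229/88) = 147*(-6899/88) = -1014153/88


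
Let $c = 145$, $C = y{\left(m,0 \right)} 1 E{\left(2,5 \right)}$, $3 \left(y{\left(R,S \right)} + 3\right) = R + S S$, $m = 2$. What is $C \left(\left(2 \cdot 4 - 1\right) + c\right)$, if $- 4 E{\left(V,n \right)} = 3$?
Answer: $266$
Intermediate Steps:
$E{\left(V,n \right)} = - \frac{3}{4}$ ($E{\left(V,n \right)} = \left(- \frac{1}{4}\right) 3 = - \frac{3}{4}$)
$y{\left(R,S \right)} = -3 + \frac{R}{3} + \frac{S^{2}}{3}$ ($y{\left(R,S \right)} = -3 + \frac{R + S S}{3} = -3 + \frac{R + S^{2}}{3} = -3 + \left(\frac{R}{3} + \frac{S^{2}}{3}\right) = -3 + \frac{R}{3} + \frac{S^{2}}{3}$)
$C = \frac{7}{4}$ ($C = \left(-3 + \frac{1}{3} \cdot 2 + \frac{0^{2}}{3}\right) 1 \left(- \frac{3}{4}\right) = \left(-3 + \frac{2}{3} + \frac{1}{3} \cdot 0\right) 1 \left(- \frac{3}{4}\right) = \left(-3 + \frac{2}{3} + 0\right) 1 \left(- \frac{3}{4}\right) = \left(- \frac{7}{3}\right) 1 \left(- \frac{3}{4}\right) = \left(- \frac{7}{3}\right) \left(- \frac{3}{4}\right) = \frac{7}{4} \approx 1.75$)
$C \left(\left(2 \cdot 4 - 1\right) + c\right) = \frac{7 \left(\left(2 \cdot 4 - 1\right) + 145\right)}{4} = \frac{7 \left(\left(8 - 1\right) + 145\right)}{4} = \frac{7 \left(7 + 145\right)}{4} = \frac{7}{4} \cdot 152 = 266$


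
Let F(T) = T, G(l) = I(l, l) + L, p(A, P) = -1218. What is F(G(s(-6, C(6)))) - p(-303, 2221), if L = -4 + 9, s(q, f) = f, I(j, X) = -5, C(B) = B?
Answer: 1218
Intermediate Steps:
L = 5
G(l) = 0 (G(l) = -5 + 5 = 0)
F(G(s(-6, C(6)))) - p(-303, 2221) = 0 - 1*(-1218) = 0 + 1218 = 1218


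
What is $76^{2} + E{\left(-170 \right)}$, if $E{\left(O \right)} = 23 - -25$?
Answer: $5824$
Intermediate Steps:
$E{\left(O \right)} = 48$ ($E{\left(O \right)} = 23 + 25 = 48$)
$76^{2} + E{\left(-170 \right)} = 76^{2} + 48 = 5776 + 48 = 5824$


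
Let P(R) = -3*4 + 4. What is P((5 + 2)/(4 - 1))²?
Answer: 64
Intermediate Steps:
P(R) = -8 (P(R) = -12 + 4 = -8)
P((5 + 2)/(4 - 1))² = (-8)² = 64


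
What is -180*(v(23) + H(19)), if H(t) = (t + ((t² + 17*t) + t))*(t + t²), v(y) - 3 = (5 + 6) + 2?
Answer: -49387680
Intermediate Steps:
v(y) = 16 (v(y) = 3 + ((5 + 6) + 2) = 3 + (11 + 2) = 3 + 13 = 16)
H(t) = (t + t²)*(t² + 19*t) (H(t) = (t + (t² + 18*t))*(t + t²) = (t² + 19*t)*(t + t²) = (t + t²)*(t² + 19*t))
-180*(v(23) + H(19)) = -180*(16 + 19²*(19 + 19² + 20*19)) = -180*(16 + 361*(19 + 361 + 380)) = -180*(16 + 361*760) = -180*(16 + 274360) = -180*274376 = -49387680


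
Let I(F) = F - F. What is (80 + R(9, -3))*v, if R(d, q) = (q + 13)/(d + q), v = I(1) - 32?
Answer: -7840/3 ≈ -2613.3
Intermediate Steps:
I(F) = 0
v = -32 (v = 0 - 32 = -32)
R(d, q) = (13 + q)/(d + q)
(80 + R(9, -3))*v = (80 + (13 - 3)/(9 - 3))*(-32) = (80 + 10/6)*(-32) = (80 + (⅙)*10)*(-32) = (80 + 5/3)*(-32) = (245/3)*(-32) = -7840/3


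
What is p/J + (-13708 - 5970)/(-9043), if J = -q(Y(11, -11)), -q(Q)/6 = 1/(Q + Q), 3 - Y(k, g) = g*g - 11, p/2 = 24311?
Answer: -47046636788/27129 ≈ -1.7342e+6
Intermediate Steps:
p = 48622 (p = 2*24311 = 48622)
Y(k, g) = 14 - g² (Y(k, g) = 3 - (g*g - 11) = 3 - (g² - 11) = 3 - (-11 + g²) = 3 + (11 - g²) = 14 - g²)
q(Q) = -3/Q (q(Q) = -6/(Q + Q) = -6*1/(2*Q) = -3/Q)
J = -3/107 (J = -(-3)/(14 - 1*(-11)²) = -(-3)/(14 - 1*121) = -(-3)/(14 - 121) = -(-3)/(-107) = -(-3)*(-1)/107 = -1*3/107 = -3/107 ≈ -0.028037)
p/J + (-13708 - 5970)/(-9043) = 48622/(-3/107) + (-13708 - 5970)/(-9043) = 48622*(-107/3) - 19678*(-1/9043) = -5202554/3 + 19678/9043 = -47046636788/27129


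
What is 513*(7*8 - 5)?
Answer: 26163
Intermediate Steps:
513*(7*8 - 5) = 513*(56 - 5) = 513*51 = 26163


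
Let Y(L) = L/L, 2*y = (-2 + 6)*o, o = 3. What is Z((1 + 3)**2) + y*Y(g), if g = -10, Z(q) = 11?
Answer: 17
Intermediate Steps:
y = 6 (y = ((-2 + 6)*3)/2 = (4*3)/2 = (1/2)*12 = 6)
Y(L) = 1
Z((1 + 3)**2) + y*Y(g) = 11 + 6*1 = 11 + 6 = 17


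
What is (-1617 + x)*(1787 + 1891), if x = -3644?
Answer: -19349958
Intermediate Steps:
(-1617 + x)*(1787 + 1891) = (-1617 - 3644)*(1787 + 1891) = -5261*3678 = -19349958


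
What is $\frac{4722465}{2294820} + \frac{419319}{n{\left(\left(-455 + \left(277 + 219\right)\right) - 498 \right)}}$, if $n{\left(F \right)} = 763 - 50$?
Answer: $\frac{5852295425}{9916404} \approx 590.16$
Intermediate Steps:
$n{\left(F \right)} = 713$ ($n{\left(F \right)} = 763 - 50 = 713$)
$\frac{4722465}{2294820} + \frac{419319}{n{\left(\left(-455 + \left(277 + 219\right)\right) - 498 \right)}} = \frac{4722465}{2294820} + \frac{419319}{713} = 4722465 \cdot \frac{1}{2294820} + 419319 \cdot \frac{1}{713} = \frac{28621}{13908} + \frac{419319}{713} = \frac{5852295425}{9916404}$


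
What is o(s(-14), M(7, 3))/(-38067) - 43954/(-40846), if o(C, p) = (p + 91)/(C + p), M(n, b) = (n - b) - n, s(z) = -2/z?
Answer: 4186137437/3887211705 ≈ 1.0769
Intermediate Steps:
M(n, b) = -b
o(C, p) = (91 + p)/(C + p)
o(s(-14), M(7, 3))/(-38067) - 43954/(-40846) = ((91 - 1*3)/(-2/(-14) - 1*3))/(-38067) - 43954/(-40846) = ((91 - 3)/(-2*(-1/14) - 3))*(-1/38067) - 43954*(-1/40846) = (88/(1/7 - 3))*(-1/38067) + 21977/20423 = (88/(-20/7))*(-1/38067) + 21977/20423 = -7/20*88*(-1/38067) + 21977/20423 = -154/5*(-1/38067) + 21977/20423 = 154/190335 + 21977/20423 = 4186137437/3887211705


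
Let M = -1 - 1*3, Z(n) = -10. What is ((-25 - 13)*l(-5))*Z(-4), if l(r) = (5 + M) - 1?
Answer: 0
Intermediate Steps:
M = -4 (M = -1 - 3 = -4)
l(r) = 0 (l(r) = (5 - 4) - 1 = 1 - 1 = 0)
((-25 - 13)*l(-5))*Z(-4) = ((-25 - 13)*0)*(-10) = -38*0*(-10) = 0*(-10) = 0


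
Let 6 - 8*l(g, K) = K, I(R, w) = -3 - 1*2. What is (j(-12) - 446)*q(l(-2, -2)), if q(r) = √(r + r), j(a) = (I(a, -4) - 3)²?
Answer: -382*√2 ≈ -540.23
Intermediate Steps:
I(R, w) = -5 (I(R, w) = -3 - 2 = -5)
l(g, K) = ¾ - K/8
j(a) = 64 (j(a) = (-5 - 3)² = (-8)² = 64)
q(r) = √2*√r (q(r) = √(2*r) = √2*√r)
(j(-12) - 446)*q(l(-2, -2)) = (64 - 446)*(√2*√(¾ - ⅛*(-2))) = -382*√2*√(¾ + ¼) = -382*√2*√1 = -382*√2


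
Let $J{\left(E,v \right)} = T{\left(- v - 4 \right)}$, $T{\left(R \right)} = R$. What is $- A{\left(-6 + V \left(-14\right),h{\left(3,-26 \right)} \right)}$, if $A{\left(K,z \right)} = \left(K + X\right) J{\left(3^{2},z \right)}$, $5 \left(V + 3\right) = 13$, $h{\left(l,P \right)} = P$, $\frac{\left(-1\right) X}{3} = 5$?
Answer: $\frac{1694}{5} \approx 338.8$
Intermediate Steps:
$X = -15$ ($X = \left(-3\right) 5 = -15$)
$V = - \frac{2}{5}$ ($V = -3 + \frac{1}{5} \cdot 13 = -3 + \frac{13}{5} = - \frac{2}{5} \approx -0.4$)
$J{\left(E,v \right)} = -4 - v$ ($J{\left(E,v \right)} = - v - 4 = -4 - v$)
$A{\left(K,z \right)} = \left(-15 + K\right) \left(-4 - z\right)$ ($A{\left(K,z \right)} = \left(K - 15\right) \left(-4 - z\right) = \left(-15 + K\right) \left(-4 - z\right)$)
$- A{\left(-6 + V \left(-14\right),h{\left(3,-26 \right)} \right)} = - \left(-1\right) \left(-15 - \frac{2}{5}\right) \left(4 - 26\right) = - \left(-1\right) \left(-15 + \left(-6 + \frac{28}{5}\right)\right) \left(-22\right) = - \left(-1\right) \left(-15 - \frac{2}{5}\right) \left(-22\right) = - \frac{\left(-1\right) \left(-77\right) \left(-22\right)}{5} = \left(-1\right) \left(- \frac{1694}{5}\right) = \frac{1694}{5}$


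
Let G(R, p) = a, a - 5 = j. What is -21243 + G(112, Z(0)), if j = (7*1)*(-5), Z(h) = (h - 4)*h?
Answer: -21273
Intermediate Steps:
Z(h) = h*(-4 + h) (Z(h) = (-4 + h)*h = h*(-4 + h))
j = -35 (j = 7*(-5) = -35)
a = -30 (a = 5 - 35 = -30)
G(R, p) = -30
-21243 + G(112, Z(0)) = -21243 - 30 = -21273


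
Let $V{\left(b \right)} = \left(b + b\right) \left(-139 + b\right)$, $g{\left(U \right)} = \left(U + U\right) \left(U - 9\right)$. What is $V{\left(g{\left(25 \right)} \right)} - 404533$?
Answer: $653067$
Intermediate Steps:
$g{\left(U \right)} = 2 U \left(-9 + U\right)$
$V{\left(b \right)} = 2 b \left(-139 + b\right)$
$V{\left(g{\left(25 \right)} \right)} - 404533 = 2 \cdot 2 \cdot 25 \left(-9 + 25\right) \left(-139 + 2 \cdot 25 \left(-9 + 25\right)\right) - 404533 = 2 \cdot 2 \cdot 25 \cdot 16 \left(-139 + 2 \cdot 25 \cdot 16\right) - 404533 = 2 \cdot 800 \left(-139 + 800\right) - 404533 = 2 \cdot 800 \cdot 661 - 404533 = 1057600 - 404533 = 653067$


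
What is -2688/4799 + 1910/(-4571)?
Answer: -21452938/21936229 ≈ -0.97797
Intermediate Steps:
-2688/4799 + 1910/(-4571) = -2688*1/4799 + 1910*(-1/4571) = -2688/4799 - 1910/4571 = -21452938/21936229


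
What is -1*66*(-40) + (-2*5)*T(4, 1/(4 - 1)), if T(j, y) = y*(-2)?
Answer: 7940/3 ≈ 2646.7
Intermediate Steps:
T(j, y) = -2*y
-1*66*(-40) + (-2*5)*T(4, 1/(4 - 1)) = -1*66*(-40) + (-2*5)*(-2/(4 - 1)) = -66*(-40) - (-20)/3 = 2640 - (-20)/3 = 2640 - 10*(-⅔) = 2640 + 20/3 = 7940/3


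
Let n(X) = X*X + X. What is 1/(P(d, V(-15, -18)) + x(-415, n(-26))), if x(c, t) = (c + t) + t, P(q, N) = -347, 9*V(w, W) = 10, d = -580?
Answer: 1/538 ≈ 0.0018587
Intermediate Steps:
V(w, W) = 10/9 (V(w, W) = (1/9)*10 = 10/9)
n(X) = X + X**2 (n(X) = X**2 + X = X + X**2)
x(c, t) = c + 2*t
1/(P(d, V(-15, -18)) + x(-415, n(-26))) = 1/(-347 + (-415 + 2*(-26*(1 - 26)))) = 1/(-347 + (-415 + 2*(-26*(-25)))) = 1/(-347 + (-415 + 2*650)) = 1/(-347 + (-415 + 1300)) = 1/(-347 + 885) = 1/538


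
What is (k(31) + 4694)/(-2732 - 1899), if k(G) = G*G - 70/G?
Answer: -175235/143561 ≈ -1.2206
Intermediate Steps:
k(G) = G² - 70/G
(k(31) + 4694)/(-2732 - 1899) = ((-70 + 31³)/31 + 4694)/(-2732 - 1899) = ((-70 + 29791)/31 + 4694)/(-4631) = ((1/31)*29721 + 4694)*(-1/4631) = (29721/31 + 4694)*(-1/4631) = (175235/31)*(-1/4631) = -175235/143561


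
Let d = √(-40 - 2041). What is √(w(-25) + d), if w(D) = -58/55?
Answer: √(-3190 + 3025*I*√2081)/55 ≈ 4.721 + 4.8314*I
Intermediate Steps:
w(D) = -58/55 (w(D) = -58*1/55 = -58/55)
d = I*√2081 (d = √(-2081) = I*√2081 ≈ 45.618*I)
√(w(-25) + d) = √(-58/55 + I*√2081)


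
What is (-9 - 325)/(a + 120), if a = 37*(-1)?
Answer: -334/83 ≈ -4.0241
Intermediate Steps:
a = -37
(-9 - 325)/(a + 120) = (-9 - 325)/(-37 + 120) = -334/83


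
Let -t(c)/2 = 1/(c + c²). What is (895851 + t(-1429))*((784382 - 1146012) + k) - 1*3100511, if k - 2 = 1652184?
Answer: 589809708994049407/510153 ≈ 1.1561e+12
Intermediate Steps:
k = 1652186 (k = 2 + 1652184 = 1652186)
t(c) = -2/(c + c²)
(895851 + t(-1429))*((784382 - 1146012) + k) - 1*3100511 = (895851 - 2/(-1429*(1 - 1429)))*((784382 - 1146012) + 1652186) - 1*3100511 = (895851 - 2*(-1/1429)/(-1428))*(-361630 + 1652186) - 3100511 = (895851 - 2*(-1/1429)*(-1/1428))*1290556 - 3100511 = (895851 - 1/1020306)*1290556 - 3100511 = (914042150405/1020306)*1290556 - 3100511 = 589811290729037590/510153 - 3100511 = 589809708994049407/510153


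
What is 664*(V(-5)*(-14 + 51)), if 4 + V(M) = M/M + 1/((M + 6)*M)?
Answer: -393088/5 ≈ -78618.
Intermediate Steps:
V(M) = -3 + 1/(M*(6 + M)) (V(M) = -4 + (M/M + 1/((M + 6)*M)) = -4 + (1 + 1/((6 + M)*M)) = -4 + (1 + 1/(M*(6 + M))) = -3 + 1/(M*(6 + M)))
664*(V(-5)*(-14 + 51)) = 664*(((1 - 18*(-5) - 3*(-5)²)/((-5)*(6 - 5)))*(-14 + 51)) = 664*(-⅕*(1 + 90 - 3*25)/1*37) = 664*(-⅕*1*(1 + 90 - 75)*37) = 664*(-⅕*1*16*37) = 664*(-16/5*37) = 664*(-592/5) = -393088/5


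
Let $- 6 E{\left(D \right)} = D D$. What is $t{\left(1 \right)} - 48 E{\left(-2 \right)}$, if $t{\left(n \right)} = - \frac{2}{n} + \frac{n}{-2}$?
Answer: $\frac{59}{2} \approx 29.5$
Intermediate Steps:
$E{\left(D \right)} = - \frac{D^{2}}{6}$ ($E{\left(D \right)} = - \frac{D D}{6} = - \frac{D^{2}}{6}$)
$t{\left(n \right)} = - \frac{2}{n} - \frac{n}{2}$ ($t{\left(n \right)} = - \frac{2}{n} + n \left(- \frac{1}{2}\right) = - \frac{2}{n} - \frac{n}{2}$)
$t{\left(1 \right)} - 48 E{\left(-2 \right)} = \left(- \frac{2}{1} - \frac{1}{2}\right) - 48 \left(- \frac{\left(-2\right)^{2}}{6}\right) = \left(\left(-2\right) 1 - \frac{1}{2}\right) - 48 \left(\left(- \frac{1}{6}\right) 4\right) = \left(-2 - \frac{1}{2}\right) - -32 = - \frac{5}{2} + 32 = \frac{59}{2}$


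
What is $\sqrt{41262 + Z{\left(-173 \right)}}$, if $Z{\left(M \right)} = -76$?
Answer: $\sqrt{41186} \approx 202.94$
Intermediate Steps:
$\sqrt{41262 + Z{\left(-173 \right)}} = \sqrt{41262 - 76} = \sqrt{41186}$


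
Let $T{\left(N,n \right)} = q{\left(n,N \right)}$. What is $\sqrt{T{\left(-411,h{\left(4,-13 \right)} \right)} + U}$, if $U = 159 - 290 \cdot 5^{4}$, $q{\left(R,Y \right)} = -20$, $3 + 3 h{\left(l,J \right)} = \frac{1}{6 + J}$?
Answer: $i \sqrt{181111} \approx 425.57 i$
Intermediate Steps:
$h{\left(l,J \right)} = -1 + \frac{1}{3 \left(6 + J\right)}$
$U = -181091$ ($U = 159 - 181250 = -181091$)
$T{\left(N,n \right)} = -20$
$\sqrt{T{\left(-411,h{\left(4,-13 \right)} \right)} + U} = \sqrt{-20 - 181091} = \sqrt{-181111} = i \sqrt{181111}$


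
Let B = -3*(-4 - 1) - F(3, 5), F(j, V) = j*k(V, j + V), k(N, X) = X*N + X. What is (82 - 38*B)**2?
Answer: 24840256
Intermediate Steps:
k(N, X) = X + N*X (k(N, X) = N*X + X = X + N*X)
F(j, V) = j*(1 + V)*(V + j) (F(j, V) = j*((j + V)*(1 + V)) = j*((V + j)*(1 + V)) = j*((1 + V)*(V + j)) = j*(1 + V)*(V + j))
B = -129 (B = -3*(-4 - 1) - 3*(1 + 5)*(5 + 3) = -3*(-5) - 3*6*8 = 15 - 1*144 = 15 - 144 = -129)
(82 - 38*B)**2 = (82 - 38*(-129))**2 = (82 + 4902)**2 = 4984**2 = 24840256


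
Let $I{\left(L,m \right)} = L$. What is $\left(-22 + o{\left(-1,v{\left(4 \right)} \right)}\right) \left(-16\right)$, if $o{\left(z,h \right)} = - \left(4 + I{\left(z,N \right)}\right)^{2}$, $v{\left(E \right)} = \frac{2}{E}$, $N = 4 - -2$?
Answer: $496$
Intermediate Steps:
$N = 6$ ($N = 4 + 2 = 6$)
$o{\left(z,h \right)} = - \left(4 + z\right)^{2}$
$\left(-22 + o{\left(-1,v{\left(4 \right)} \right)}\right) \left(-16\right) = \left(-22 - \left(4 - 1\right)^{2}\right) \left(-16\right) = \left(-22 - 3^{2}\right) \left(-16\right) = \left(-22 - 9\right) \left(-16\right) = \left(-31\right) \left(-16\right) = 496$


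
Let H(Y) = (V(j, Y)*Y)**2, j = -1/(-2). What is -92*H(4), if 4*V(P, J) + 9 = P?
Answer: -6647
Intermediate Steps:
j = 1/2 (j = -1*(-1/2) = 1/2 ≈ 0.50000)
V(P, J) = -9/4 + P/4
H(Y) = 289*Y**2/64 (H(Y) = ((-9/4 + (1/4)*(1/2))*Y)**2 = ((-9/4 + 1/8)*Y)**2 = (-17*Y/8)**2 = 289*Y**2/64)
-92*H(4) = -6647*4**2/16 = -6647*16/16 = -92*289/4 = -6647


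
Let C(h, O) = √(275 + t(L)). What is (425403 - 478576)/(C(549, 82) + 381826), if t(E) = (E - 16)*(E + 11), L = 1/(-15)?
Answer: -4568137627050/32802996189749 + 797595*√22351/32802996189749 ≈ -0.13926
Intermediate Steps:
L = -1/15 ≈ -0.066667
t(E) = (-16 + E)*(11 + E)
C(h, O) = √22351/15 (C(h, O) = √(275 + (-176 + (-1/15)² - 5*(-1/15))) = √(275 + (-176 + 1/225 + ⅓)) = √(275 - 39524/225) = √(22351/225) = √22351/15)
(425403 - 478576)/(C(549, 82) + 381826) = (425403 - 478576)/(√22351/15 + 381826) = -53173/(381826 + √22351/15)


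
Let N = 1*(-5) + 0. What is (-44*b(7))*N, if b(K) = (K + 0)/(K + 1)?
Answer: 385/2 ≈ 192.50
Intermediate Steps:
b(K) = K/(1 + K)
N = -5 (N = -5 + 0 = -5)
(-44*b(7))*N = -308/(1 + 7)*(-5) = -308/8*(-5) = -44*7/8*(-5) = -77/2*(-5) = 385/2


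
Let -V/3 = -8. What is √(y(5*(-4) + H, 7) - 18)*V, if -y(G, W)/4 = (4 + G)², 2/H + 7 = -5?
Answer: 8*I*√9571 ≈ 782.65*I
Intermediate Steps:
H = -⅙ (H = 2/(-7 - 5) = 2/(-12) = 2*(-1/12) = -⅙ ≈ -0.16667)
V = 24 (V = -3*(-8) = 24)
y(G, W) = -4*(4 + G)²
√(y(5*(-4) + H, 7) - 18)*V = √(-4*(4 + (5*(-4) - ⅙))² - 18)*24 = √(-4*(4 + (-20 - ⅙))² - 18)*24 = √(-4*(4 - 121/6)² - 18)*24 = √(-4*(-97/6)² - 18)*24 = √(-4*9409/36 - 18)*24 = √(-9409/9 - 18)*24 = √(-9571/9)*24 = (I*√9571/3)*24 = 8*I*√9571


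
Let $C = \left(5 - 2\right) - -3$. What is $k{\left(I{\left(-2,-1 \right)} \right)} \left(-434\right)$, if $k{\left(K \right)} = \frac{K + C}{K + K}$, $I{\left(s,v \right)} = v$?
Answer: $1085$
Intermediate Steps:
$C = 6$ ($C = \left(5 - 2\right) + 3 = 3 + 3 = 6$)
$k{\left(K \right)} = \frac{6 + K}{2 K}$ ($k{\left(K \right)} = \frac{K + 6}{K + K} = \frac{6 + K}{2 K}$)
$k{\left(I{\left(-2,-1 \right)} \right)} \left(-434\right) = \frac{6 - 1}{2 \left(-1\right)} \left(-434\right) = \frac{1}{2} \left(-1\right) 5 \left(-434\right) = \left(- \frac{5}{2}\right) \left(-434\right) = 1085$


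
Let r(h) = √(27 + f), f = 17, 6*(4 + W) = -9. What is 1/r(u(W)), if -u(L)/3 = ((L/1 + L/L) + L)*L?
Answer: √11/22 ≈ 0.15076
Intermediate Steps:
W = -11/2 (W = -4 + (⅙)*(-9) = -4 - 3/2 = -11/2 ≈ -5.5000)
u(L) = -3*L*(1 + 2*L) (u(L) = -3*((L/1 + L/L) + L)*L = -3*((L*1 + 1) + L)*L = -3*((L + 1) + L)*L = -3*((1 + L) + L)*L = -3*(1 + 2*L)*L = -3*L*(1 + 2*L))
r(h) = 2*√11 (r(h) = √(27 + 17) = √44 = 2*√11)
1/r(u(W)) = 1/(2*√11) = √11/22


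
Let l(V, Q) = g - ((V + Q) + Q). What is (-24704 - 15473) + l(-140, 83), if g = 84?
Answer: -40119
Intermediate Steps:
l(V, Q) = 84 - V - 2*Q (l(V, Q) = 84 - ((V + Q) + Q) = 84 - ((Q + V) + Q) = 84 - (V + 2*Q) = 84 + (-V - 2*Q) = 84 - V - 2*Q)
(-24704 - 15473) + l(-140, 83) = (-24704 - 15473) + (84 - 1*(-140) - 2*83) = -40177 + (84 + 140 - 166) = -40177 + 58 = -40119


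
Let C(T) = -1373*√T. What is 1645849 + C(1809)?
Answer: 1645849 - 4119*√201 ≈ 1.5875e+6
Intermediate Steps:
1645849 + C(1809) = 1645849 - 4119*√201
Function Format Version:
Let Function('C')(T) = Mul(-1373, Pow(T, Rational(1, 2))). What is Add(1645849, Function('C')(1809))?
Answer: Add(1645849, Mul(-4119, Pow(201, Rational(1, 2)))) ≈ 1.5875e+6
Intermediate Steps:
Add(1645849, Function('C')(1809)) = Add(1645849, Mul(-1373, Pow(1809, Rational(1, 2)))) = Add(1645849, Mul(-1373, Mul(3, Pow(201, Rational(1, 2))))) = Add(1645849, Mul(-4119, Pow(201, Rational(1, 2))))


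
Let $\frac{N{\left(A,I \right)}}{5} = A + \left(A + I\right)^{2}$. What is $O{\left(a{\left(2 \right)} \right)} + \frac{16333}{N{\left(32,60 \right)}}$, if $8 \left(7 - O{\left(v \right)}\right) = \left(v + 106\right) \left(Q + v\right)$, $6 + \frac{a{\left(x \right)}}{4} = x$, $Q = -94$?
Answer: $\frac{52882693}{42480} \approx 1244.9$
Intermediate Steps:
$a{\left(x \right)} = -24 + 4 x$
$N{\left(A,I \right)} = 5 A + 5 \left(A + I\right)^{2}$ ($N{\left(A,I \right)} = 5 \left(A + \left(A + I\right)^{2}\right) = 5 A + 5 \left(A + I\right)^{2}$)
$O{\left(v \right)} = 7 - \frac{\left(-94 + v\right) \left(106 + v\right)}{8}$ ($O{\left(v \right)} = 7 - \frac{\left(v + 106\right) \left(-94 + v\right)}{8} = 7 - \frac{\left(106 + v\right) \left(-94 + v\right)}{8} = 7 - \frac{\left(-94 + v\right) \left(106 + v\right)}{8}$)
$O{\left(a{\left(2 \right)} \right)} + \frac{16333}{N{\left(32,60 \right)}} = \left(\frac{2505}{2} - \frac{3 \left(-24 + 4 \cdot 2\right)}{2} - \frac{\left(-24 + 4 \cdot 2\right)^{2}}{8}\right) + \frac{16333}{5 \cdot 32 + 5 \left(32 + 60\right)^{2}} = \left(\frac{2505}{2} - \frac{3 \left(-24 + 8\right)}{2} - \frac{\left(-24 + 8\right)^{2}}{8}\right) + \frac{16333}{160 + 5 \cdot 92^{2}} = \left(\frac{2505}{2} - -24 - \frac{\left(-16\right)^{2}}{8}\right) + \frac{16333}{160 + 5 \cdot 8464} = \left(\frac{2505}{2} + 24 - 32\right) + \frac{16333}{160 + 42320} = \left(\frac{2505}{2} + 24 - 32\right) + \frac{16333}{42480} = \frac{2489}{2} + 16333 \cdot \frac{1}{42480} = \frac{2489}{2} + \frac{16333}{42480} = \frac{52882693}{42480}$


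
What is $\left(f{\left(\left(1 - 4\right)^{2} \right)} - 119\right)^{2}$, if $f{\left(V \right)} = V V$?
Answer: $1444$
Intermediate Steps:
$f{\left(V \right)} = V^{2}$
$\left(f{\left(\left(1 - 4\right)^{2} \right)} - 119\right)^{2} = \left(\left(\left(1 - 4\right)^{2}\right)^{2} - 119\right)^{2} = \left(\left(\left(-3\right)^{2}\right)^{2} - 119\right)^{2} = \left(9^{2} - 119\right)^{2} = \left(81 - 119\right)^{2} = \left(-38\right)^{2} = 1444$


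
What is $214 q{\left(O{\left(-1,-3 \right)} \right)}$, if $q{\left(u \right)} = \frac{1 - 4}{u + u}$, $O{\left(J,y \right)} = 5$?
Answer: $- \frac{321}{5} \approx -64.2$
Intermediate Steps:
$q{\left(u \right)} = - \frac{3}{2 u}$
$214 q{\left(O{\left(-1,-3 \right)} \right)} = 214 \left(- \frac{3}{2 \cdot 5}\right) = 214 \left(\left(- \frac{3}{2}\right) \frac{1}{5}\right) = 214 \left(- \frac{3}{10}\right) = - \frac{321}{5}$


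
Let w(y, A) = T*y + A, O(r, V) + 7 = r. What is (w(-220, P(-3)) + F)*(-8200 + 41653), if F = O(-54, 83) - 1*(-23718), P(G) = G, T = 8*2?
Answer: 673542702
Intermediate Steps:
T = 16
O(r, V) = -7 + r
w(y, A) = A + 16*y (w(y, A) = 16*y + A = A + 16*y)
F = 23657 (F = (-7 - 54) - 1*(-23718) = -61 + 23718 = 23657)
(w(-220, P(-3)) + F)*(-8200 + 41653) = ((-3 + 16*(-220)) + 23657)*(-8200 + 41653) = ((-3 - 3520) + 23657)*33453 = (-3523 + 23657)*33453 = 20134*33453 = 673542702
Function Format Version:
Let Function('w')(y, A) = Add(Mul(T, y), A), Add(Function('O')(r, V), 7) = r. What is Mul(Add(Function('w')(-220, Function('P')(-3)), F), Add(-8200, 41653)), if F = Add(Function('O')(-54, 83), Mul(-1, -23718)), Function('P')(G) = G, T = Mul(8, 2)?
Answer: 673542702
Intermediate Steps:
T = 16
Function('O')(r, V) = Add(-7, r)
Function('w')(y, A) = Add(A, Mul(16, y)) (Function('w')(y, A) = Add(Mul(16, y), A) = Add(A, Mul(16, y)))
F = 23657 (F = Add(Add(-7, -54), Mul(-1, -23718)) = Add(-61, 23718) = 23657)
Mul(Add(Function('w')(-220, Function('P')(-3)), F), Add(-8200, 41653)) = Mul(Add(Add(-3, Mul(16, -220)), 23657), Add(-8200, 41653)) = Mul(Add(Add(-3, -3520), 23657), 33453) = Mul(Add(-3523, 23657), 33453) = Mul(20134, 33453) = 673542702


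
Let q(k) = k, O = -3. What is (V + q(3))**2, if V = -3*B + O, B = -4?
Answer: 144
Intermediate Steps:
V = 9 (V = -3*(-4) - 3 = 12 - 3 = 9)
(V + q(3))**2 = (9 + 3)**2 = 12**2 = 144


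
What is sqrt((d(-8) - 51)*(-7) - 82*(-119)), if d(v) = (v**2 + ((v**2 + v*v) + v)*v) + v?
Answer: 9*sqrt(203) ≈ 128.23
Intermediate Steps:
d(v) = v + v**2 + v*(v + 2*v**2) (d(v) = (v**2 + ((v**2 + v**2) + v)*v) + v = (v**2 + (2*v**2 + v)*v) + v = (v**2 + (v + 2*v**2)*v) + v = (v**2 + v*(v + 2*v**2)) + v = v + v**2 + v*(v + 2*v**2))
sqrt((d(-8) - 51)*(-7) - 82*(-119)) = sqrt((-8*(1 + 2*(-8) + 2*(-8)**2) - 51)*(-7) - 82*(-119)) = sqrt((-8*(1 - 16 + 2*64) - 51)*(-7) + 9758) = sqrt((-8*(1 - 16 + 128) - 51)*(-7) + 9758) = sqrt((-8*113 - 51)*(-7) + 9758) = sqrt((-904 - 51)*(-7) + 9758) = sqrt(-955*(-7) + 9758) = sqrt(6685 + 9758) = sqrt(16443) = 9*sqrt(203)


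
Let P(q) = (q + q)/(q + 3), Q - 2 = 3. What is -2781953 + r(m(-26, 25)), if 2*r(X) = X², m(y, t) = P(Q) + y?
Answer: -89012695/32 ≈ -2.7816e+6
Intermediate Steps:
Q = 5 (Q = 2 + 3 = 5)
P(q) = 2*q/(3 + q) (P(q) = (2*q)/(3 + q) = 2*q/(3 + q))
m(y, t) = 5/4 + y (m(y, t) = 2*5/(3 + 5) + y = 2*5/8 + y = 2*5*(⅛) + y = 5/4 + y)
r(X) = X²/2
-2781953 + r(m(-26, 25)) = -2781953 + (5/4 - 26)²/2 = -2781953 + (-99/4)²/2 = -2781953 + (½)*(9801/16) = -2781953 + 9801/32 = -89012695/32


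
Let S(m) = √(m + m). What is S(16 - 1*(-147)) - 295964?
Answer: -295964 + √326 ≈ -2.9595e+5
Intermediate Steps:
S(m) = √2*√m (S(m) = √(2*m) = √2*√m)
S(16 - 1*(-147)) - 295964 = √2*√(16 - 1*(-147)) - 295964 = √2*√(16 + 147) - 295964 = √2*√163 - 295964 = √326 - 295964 = -295964 + √326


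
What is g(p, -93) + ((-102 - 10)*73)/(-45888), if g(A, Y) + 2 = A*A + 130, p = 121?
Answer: 42358003/2868 ≈ 14769.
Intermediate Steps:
g(A, Y) = 128 + A² (g(A, Y) = -2 + (A*A + 130) = -2 + (A² + 130) = -2 + (130 + A²) = 128 + A²)
g(p, -93) + ((-102 - 10)*73)/(-45888) = (128 + 121²) + ((-102 - 10)*73)/(-45888) = (128 + 14641) - 112*73*(-1/45888) = 14769 - 8176*(-1/45888) = 14769 + 511/2868 = 42358003/2868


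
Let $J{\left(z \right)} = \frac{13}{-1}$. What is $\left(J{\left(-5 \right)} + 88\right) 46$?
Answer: $3450$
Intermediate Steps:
$J{\left(z \right)} = -13$ ($J{\left(z \right)} = 13 \left(-1\right) = -13$)
$\left(J{\left(-5 \right)} + 88\right) 46 = \left(-13 + 88\right) 46 = 75 \cdot 46 = 3450$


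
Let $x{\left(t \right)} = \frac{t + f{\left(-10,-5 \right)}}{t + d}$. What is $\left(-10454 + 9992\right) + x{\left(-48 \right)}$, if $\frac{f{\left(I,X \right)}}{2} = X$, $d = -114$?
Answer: $- \frac{37393}{81} \approx -461.64$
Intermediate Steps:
$f{\left(I,X \right)} = 2 X$
$x{\left(t \right)} = \frac{-10 + t}{-114 + t}$ ($x{\left(t \right)} = \frac{t + 2 \left(-5\right)}{t - 114} = \frac{t - 10}{-114 + t} = \frac{-10 + t}{-114 + t}$)
$\left(-10454 + 9992\right) + x{\left(-48 \right)} = \left(-10454 + 9992\right) + \frac{-10 - 48}{-114 - 48} = -462 + \frac{1}{-162} \left(-58\right) = -462 - - \frac{29}{81} = -462 + \frac{29}{81} = - \frac{37393}{81}$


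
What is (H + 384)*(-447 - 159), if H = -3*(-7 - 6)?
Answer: -256338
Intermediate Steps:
H = 39 (H = -3*(-13) = 39)
(H + 384)*(-447 - 159) = (39 + 384)*(-447 - 159) = 423*(-606) = -256338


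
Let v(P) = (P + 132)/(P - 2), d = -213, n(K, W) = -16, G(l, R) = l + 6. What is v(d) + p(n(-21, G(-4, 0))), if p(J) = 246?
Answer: 52971/215 ≈ 246.38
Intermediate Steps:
G(l, R) = 6 + l
v(P) = (132 + P)/(-2 + P)
v(d) + p(n(-21, G(-4, 0))) = (132 - 213)/(-2 - 213) + 246 = -81/(-215) + 246 = -1/215*(-81) + 246 = 81/215 + 246 = 52971/215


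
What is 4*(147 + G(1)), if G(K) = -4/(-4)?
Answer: 592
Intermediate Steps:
G(K) = 1 (G(K) = -4*(-¼) = 1)
4*(147 + G(1)) = 4*(147 + 1) = 4*148 = 592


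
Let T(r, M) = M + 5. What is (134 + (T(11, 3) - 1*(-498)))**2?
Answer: 409600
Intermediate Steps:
T(r, M) = 5 + M
(134 + (T(11, 3) - 1*(-498)))**2 = (134 + ((5 + 3) - 1*(-498)))**2 = (134 + (8 + 498))**2 = (134 + 506)**2 = 640**2 = 409600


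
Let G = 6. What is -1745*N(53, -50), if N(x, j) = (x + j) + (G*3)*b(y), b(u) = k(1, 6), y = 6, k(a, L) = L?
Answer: -193695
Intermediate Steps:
b(u) = 6
N(x, j) = 108 + j + x (N(x, j) = (x + j) + (6*3)*6 = (j + x) + 18*6 = (j + x) + 108 = 108 + j + x)
-1745*N(53, -50) = -1745*(108 - 50 + 53) = -1745*111 = -193695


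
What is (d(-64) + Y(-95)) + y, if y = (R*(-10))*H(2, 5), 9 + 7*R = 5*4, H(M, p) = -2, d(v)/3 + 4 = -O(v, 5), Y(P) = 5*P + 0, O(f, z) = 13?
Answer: -3462/7 ≈ -494.57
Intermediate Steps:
Y(P) = 5*P
d(v) = -51 (d(v) = -12 + 3*(-1*13) = -12 + 3*(-13) = -12 - 39 = -51)
R = 11/7 (R = -9/7 + (5*4)/7 = -9/7 + (1/7)*20 = -9/7 + 20/7 = 11/7 ≈ 1.5714)
y = 220/7 (y = ((11/7)*(-10))*(-2) = -110/7*(-2) = 220/7 ≈ 31.429)
(d(-64) + Y(-95)) + y = (-51 + 5*(-95)) + 220/7 = (-51 - 475) + 220/7 = -526 + 220/7 = -3462/7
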